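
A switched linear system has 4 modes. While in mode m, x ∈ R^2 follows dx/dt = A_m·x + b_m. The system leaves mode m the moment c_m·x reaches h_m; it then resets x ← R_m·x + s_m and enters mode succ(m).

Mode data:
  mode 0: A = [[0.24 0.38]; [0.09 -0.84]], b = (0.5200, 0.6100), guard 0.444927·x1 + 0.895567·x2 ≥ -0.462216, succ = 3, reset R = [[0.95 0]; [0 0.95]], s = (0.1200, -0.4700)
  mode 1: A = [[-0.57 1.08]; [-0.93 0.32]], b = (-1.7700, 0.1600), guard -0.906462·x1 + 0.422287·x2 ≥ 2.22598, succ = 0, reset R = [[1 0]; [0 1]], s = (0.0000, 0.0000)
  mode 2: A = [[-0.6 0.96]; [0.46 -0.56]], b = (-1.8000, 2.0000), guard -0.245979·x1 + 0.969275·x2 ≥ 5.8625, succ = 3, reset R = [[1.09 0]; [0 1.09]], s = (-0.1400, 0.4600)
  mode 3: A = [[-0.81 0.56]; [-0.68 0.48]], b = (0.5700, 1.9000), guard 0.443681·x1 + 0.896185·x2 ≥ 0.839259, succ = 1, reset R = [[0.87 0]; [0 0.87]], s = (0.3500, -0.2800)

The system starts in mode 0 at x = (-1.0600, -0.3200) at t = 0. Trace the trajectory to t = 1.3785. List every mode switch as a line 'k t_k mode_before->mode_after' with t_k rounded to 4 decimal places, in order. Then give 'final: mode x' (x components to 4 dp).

1 0.4319 0->3
2 1.0729 3->1
final: 1 -0.0946 0.6700

Mode 0: guard c·x = -0.4622 hit at Δt = 0.4319 (t = 0.4319), x⁻ = (-0.9688, -0.0348) → reset → x⁺ = (-0.8004, -0.5031), jump to mode 3
Mode 3: guard c·x = 0.8393 hit at Δt = 0.6410 (t = 1.0729), x⁻ = (-0.1086, 0.9903) → reset → x⁺ = (0.2555, 0.5815), jump to mode 1
Mode 1: flow for 0.3056 to horizon, guard not reached → x = (-0.0946, 0.6700)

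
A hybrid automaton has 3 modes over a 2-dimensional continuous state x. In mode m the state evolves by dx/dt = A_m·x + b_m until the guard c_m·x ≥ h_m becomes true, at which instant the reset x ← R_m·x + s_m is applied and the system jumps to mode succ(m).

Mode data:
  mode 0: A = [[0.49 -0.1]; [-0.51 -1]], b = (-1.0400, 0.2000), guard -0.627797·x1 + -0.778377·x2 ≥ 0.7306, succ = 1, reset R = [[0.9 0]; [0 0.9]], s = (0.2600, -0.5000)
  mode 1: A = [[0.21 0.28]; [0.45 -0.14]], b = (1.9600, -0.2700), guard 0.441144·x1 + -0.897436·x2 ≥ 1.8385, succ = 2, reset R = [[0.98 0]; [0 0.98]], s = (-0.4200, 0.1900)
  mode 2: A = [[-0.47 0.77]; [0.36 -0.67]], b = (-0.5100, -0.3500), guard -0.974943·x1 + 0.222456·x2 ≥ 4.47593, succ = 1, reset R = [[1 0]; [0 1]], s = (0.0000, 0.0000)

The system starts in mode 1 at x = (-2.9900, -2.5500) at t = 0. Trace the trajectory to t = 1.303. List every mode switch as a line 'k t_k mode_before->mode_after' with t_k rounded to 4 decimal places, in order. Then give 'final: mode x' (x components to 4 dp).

1 0.7016 1->2
final: 2 -3.6894 -2.8300

Mode 1: guard c·x = 1.8385 hit at Δt = 0.7016 (t = 0.7016), x⁻ = (-2.6068, -3.3300) → reset → x⁺ = (-2.9746, -3.0734), jump to mode 2
Mode 2: flow for 0.6014 to horizon, guard not reached → x = (-3.6894, -2.8300)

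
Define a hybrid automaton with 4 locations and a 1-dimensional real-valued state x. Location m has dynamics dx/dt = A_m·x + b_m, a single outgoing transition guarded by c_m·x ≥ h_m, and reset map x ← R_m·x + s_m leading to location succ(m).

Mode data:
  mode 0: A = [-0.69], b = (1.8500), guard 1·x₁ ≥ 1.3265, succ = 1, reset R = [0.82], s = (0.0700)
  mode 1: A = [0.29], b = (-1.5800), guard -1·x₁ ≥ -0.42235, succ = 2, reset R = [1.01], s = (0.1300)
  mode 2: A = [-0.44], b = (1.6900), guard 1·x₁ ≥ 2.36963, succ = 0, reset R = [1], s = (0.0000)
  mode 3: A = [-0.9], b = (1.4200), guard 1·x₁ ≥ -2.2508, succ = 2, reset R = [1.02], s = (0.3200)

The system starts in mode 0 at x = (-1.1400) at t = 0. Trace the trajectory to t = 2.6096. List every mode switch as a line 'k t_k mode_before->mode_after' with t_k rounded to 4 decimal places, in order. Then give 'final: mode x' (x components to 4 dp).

Mode 0: guard c·x = 1.3265 hit at Δt = 1.5029 (t = 1.5029), x⁻ = (1.3265) → reset → x⁺ = (1.1577), jump to mode 1
Mode 1: guard c·x = -0.4224 hit at Δt = 0.5455 (t = 2.0484), x⁻ = (0.4224) → reset → x⁺ = (0.5566), jump to mode 2
Mode 2: flow for 0.5612 to horizon, guard not reached → x = (1.2752)

1 1.5029 0->1
2 2.0484 1->2
final: 2 1.2752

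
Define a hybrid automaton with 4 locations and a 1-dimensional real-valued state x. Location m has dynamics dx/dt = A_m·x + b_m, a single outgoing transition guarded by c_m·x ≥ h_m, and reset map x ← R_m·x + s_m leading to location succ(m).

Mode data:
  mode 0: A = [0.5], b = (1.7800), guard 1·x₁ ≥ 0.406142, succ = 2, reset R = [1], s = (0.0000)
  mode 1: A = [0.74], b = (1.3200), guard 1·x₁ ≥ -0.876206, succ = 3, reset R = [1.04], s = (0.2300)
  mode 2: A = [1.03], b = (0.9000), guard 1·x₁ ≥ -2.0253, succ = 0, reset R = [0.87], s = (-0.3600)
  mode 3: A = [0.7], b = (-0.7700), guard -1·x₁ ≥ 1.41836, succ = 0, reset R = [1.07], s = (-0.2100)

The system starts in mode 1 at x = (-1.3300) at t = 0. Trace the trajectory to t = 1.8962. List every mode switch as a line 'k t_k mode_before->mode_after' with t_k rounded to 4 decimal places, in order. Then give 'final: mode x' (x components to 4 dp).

1 0.9367 1->3
2 1.4314 3->0
final: 0 -1.2483

Mode 1: guard c·x = -0.8762 hit at Δt = 0.9367 (t = 0.9367), x⁻ = (-0.8762) → reset → x⁺ = (-0.6813), jump to mode 3
Mode 3: guard c·x = 1.4184 hit at Δt = 0.4947 (t = 1.4314), x⁻ = (-1.4184) → reset → x⁺ = (-1.7276), jump to mode 0
Mode 0: flow for 0.4648 to horizon, guard not reached → x = (-1.2483)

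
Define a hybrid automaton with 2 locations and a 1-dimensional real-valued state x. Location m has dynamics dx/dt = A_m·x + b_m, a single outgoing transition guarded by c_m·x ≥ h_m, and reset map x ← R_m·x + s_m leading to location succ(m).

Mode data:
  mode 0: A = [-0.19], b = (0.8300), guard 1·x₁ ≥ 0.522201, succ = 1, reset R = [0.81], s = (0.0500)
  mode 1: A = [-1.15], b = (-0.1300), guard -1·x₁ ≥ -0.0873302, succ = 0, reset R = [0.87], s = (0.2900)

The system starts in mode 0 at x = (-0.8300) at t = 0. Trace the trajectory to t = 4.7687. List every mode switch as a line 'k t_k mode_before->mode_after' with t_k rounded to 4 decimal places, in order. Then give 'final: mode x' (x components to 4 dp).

Mode 0: guard c·x = 0.5222 hit at Δt = 1.5856 (t = 1.5856), x⁻ = (0.5222) → reset → x⁺ = (0.4730), jump to mode 1
Mode 1: guard c·x = -0.0873 hit at Δt = 0.9332 (t = 2.5188), x⁻ = (0.0873) → reset → x⁺ = (0.3660), jump to mode 0
Mode 0: guard c·x = 0.5222 hit at Δt = 0.2095 (t = 2.7283), x⁻ = (0.5222) → reset → x⁺ = (0.4730), jump to mode 1
Mode 1: guard c·x = -0.0873 hit at Δt = 0.9332 (t = 3.6616), x⁻ = (0.0873) → reset → x⁺ = (0.3660), jump to mode 0
Mode 0: guard c·x = 0.5222 hit at Δt = 0.2095 (t = 3.8711), x⁻ = (0.5222) → reset → x⁺ = (0.4730), jump to mode 1
Mode 1: flow for 0.8976 to horizon, guard not reached → x = (0.0957)

1 1.5856 0->1
2 2.5188 1->0
3 2.7283 0->1
4 3.6616 1->0
5 3.8711 0->1
final: 1 0.0957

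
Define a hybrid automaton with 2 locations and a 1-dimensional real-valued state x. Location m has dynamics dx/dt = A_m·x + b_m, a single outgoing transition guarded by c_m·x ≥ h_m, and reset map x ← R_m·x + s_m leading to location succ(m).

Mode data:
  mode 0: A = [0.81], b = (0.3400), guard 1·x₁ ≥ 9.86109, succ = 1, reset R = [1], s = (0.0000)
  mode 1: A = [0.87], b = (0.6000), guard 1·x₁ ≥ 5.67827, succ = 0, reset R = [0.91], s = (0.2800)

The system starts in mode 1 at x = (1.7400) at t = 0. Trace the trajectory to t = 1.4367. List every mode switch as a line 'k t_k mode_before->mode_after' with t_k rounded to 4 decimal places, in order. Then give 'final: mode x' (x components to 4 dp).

Mode 1: guard c·x = 5.6783 hit at Δt = 1.1075 (t = 1.1075), x⁻ = (5.6783) → reset → x⁺ = (5.4472), jump to mode 0
Mode 0: flow for 0.3292 to horizon, guard not reached → x = (7.2401)

1 1.1075 1->0
final: 0 7.2401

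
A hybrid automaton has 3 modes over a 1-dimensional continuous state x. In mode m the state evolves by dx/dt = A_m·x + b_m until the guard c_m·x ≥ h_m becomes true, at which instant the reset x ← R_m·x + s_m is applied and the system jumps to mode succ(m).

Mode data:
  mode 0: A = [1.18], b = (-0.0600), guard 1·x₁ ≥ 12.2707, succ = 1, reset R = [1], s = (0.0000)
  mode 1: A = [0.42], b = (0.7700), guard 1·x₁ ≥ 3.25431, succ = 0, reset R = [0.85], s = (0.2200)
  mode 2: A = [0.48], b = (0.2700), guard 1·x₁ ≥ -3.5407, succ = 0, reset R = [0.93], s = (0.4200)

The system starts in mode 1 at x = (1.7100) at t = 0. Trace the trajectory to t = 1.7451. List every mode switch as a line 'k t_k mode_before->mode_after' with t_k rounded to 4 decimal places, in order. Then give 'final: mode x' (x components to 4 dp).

1 0.8613 1->0
final: 0 8.3795

Mode 1: guard c·x = 3.2543 hit at Δt = 0.8613 (t = 0.8613), x⁻ = (3.2543) → reset → x⁺ = (2.9862), jump to mode 0
Mode 0: flow for 0.8838 to horizon, guard not reached → x = (8.3795)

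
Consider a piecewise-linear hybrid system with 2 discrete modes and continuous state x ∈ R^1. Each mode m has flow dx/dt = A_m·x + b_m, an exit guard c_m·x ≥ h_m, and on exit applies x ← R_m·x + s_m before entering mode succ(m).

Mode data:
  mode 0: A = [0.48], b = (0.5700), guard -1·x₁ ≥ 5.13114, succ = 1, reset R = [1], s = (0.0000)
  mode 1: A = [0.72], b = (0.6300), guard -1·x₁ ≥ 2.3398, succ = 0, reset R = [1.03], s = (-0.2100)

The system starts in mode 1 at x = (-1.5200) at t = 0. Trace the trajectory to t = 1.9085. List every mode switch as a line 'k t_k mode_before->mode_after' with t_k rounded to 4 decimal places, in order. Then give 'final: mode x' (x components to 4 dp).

Mode 1: guard c·x = 2.3398 hit at Δt = 1.1392 (t = 1.1392), x⁻ = (-2.3398) → reset → x⁺ = (-2.6200), jump to mode 0
Mode 0: flow for 0.7693 to horizon, guard not reached → x = (-3.2598)

1 1.1392 1->0
final: 0 -3.2598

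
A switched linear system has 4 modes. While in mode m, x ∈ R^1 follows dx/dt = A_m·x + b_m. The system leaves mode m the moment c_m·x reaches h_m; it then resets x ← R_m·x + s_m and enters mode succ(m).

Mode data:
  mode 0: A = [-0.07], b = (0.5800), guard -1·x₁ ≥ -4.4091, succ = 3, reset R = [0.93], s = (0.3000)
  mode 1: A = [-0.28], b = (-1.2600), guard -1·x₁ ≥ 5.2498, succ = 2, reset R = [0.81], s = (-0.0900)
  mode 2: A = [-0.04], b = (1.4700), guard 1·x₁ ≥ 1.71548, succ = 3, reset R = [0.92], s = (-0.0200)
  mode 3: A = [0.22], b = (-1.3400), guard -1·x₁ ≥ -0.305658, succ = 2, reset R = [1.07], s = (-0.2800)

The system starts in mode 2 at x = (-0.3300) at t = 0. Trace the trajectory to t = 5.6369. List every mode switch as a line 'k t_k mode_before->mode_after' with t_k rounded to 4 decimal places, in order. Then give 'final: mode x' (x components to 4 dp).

Mode 2: guard c·x = 1.7155 hit at Δt = 1.4186 (t = 1.4186), x⁻ = (1.7155) → reset → x⁺ = (1.5582), jump to mode 3
Mode 3: guard c·x = -0.3057 hit at Δt = 1.1091 (t = 2.5277), x⁻ = (0.3057) → reset → x⁺ = (0.0471), jump to mode 2
Mode 2: guard c·x = 1.7155 hit at Δt = 1.1631 (t = 3.6908), x⁻ = (1.7155) → reset → x⁺ = (1.5582), jump to mode 3
Mode 3: guard c·x = -0.3057 hit at Δt = 1.1091 (t = 4.7999), x⁻ = (0.3057) → reset → x⁺ = (0.0471), jump to mode 2
Mode 2: flow for 0.8370 to horizon, guard not reached → x = (1.2556)

1 1.4186 2->3
2 2.5277 3->2
3 3.6908 2->3
4 4.7999 3->2
final: 2 1.2556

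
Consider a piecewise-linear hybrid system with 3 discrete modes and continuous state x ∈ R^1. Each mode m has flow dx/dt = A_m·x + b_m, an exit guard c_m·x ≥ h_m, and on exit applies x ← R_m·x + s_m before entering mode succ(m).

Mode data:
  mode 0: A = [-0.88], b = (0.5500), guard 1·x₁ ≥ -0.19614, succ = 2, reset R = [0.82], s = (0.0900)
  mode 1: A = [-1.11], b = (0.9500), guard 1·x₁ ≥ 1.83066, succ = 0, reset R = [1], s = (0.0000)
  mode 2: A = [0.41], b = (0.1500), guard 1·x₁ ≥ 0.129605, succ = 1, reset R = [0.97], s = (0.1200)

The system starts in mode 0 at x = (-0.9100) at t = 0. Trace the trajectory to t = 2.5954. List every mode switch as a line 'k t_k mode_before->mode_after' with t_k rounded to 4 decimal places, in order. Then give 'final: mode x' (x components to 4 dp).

1 0.7109 0->2
2 1.9754 2->1
final: 1 0.5493

Mode 0: guard c·x = -0.1961 hit at Δt = 0.7109 (t = 0.7109), x⁻ = (-0.1961) → reset → x⁺ = (-0.0708), jump to mode 2
Mode 2: guard c·x = 0.1296 hit at Δt = 1.2645 (t = 1.9754), x⁻ = (0.1296) → reset → x⁺ = (0.2457), jump to mode 1
Mode 1: flow for 0.6200 to horizon, guard not reached → x = (0.5493)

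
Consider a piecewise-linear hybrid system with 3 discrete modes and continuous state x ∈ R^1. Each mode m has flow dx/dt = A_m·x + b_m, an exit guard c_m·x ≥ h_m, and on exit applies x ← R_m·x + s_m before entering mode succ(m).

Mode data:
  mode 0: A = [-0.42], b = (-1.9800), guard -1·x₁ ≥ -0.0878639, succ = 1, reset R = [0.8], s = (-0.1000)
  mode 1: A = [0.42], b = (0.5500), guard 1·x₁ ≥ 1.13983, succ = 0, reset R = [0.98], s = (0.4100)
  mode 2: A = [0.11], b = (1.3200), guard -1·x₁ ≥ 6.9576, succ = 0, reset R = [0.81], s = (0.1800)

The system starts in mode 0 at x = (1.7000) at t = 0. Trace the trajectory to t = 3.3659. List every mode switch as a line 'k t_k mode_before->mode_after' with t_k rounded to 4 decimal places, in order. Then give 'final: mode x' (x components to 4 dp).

Mode 0: guard c·x = -0.0879 hit at Δt = 0.6892 (t = 0.6892), x⁻ = (0.0879) → reset → x⁺ = (-0.0297), jump to mode 1
Mode 1: guard c·x = 1.1398 hit at Δt = 1.5455 (t = 2.2347), x⁻ = (1.1398) → reset → x⁺ = (1.5270), jump to mode 0
Mode 0: guard c·x = -0.0879 hit at Δt = 0.6241 (t = 2.8588), x⁻ = (0.0879) → reset → x⁺ = (-0.0297), jump to mode 1
Mode 1: flow for 0.5071 to horizon, guard not reached → x = (0.2741)

1 0.6892 0->1
2 2.2347 1->0
3 2.8588 0->1
final: 1 0.2741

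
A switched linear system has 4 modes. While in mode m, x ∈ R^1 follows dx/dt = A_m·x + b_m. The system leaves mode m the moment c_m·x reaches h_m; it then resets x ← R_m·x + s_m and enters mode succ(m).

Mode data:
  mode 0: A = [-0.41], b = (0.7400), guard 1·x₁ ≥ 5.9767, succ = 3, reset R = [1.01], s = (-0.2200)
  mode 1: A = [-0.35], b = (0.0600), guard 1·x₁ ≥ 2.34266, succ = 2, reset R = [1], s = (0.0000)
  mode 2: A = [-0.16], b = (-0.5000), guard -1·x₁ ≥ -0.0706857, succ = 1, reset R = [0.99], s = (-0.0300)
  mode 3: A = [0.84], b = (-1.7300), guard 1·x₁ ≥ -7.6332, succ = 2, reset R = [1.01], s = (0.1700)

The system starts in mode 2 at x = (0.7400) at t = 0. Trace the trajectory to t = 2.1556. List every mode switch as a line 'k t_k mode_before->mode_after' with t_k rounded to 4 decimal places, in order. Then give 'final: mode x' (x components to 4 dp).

Mode 2: guard c·x = -0.0707 hit at Δt = 1.1885 (t = 1.1885), x⁻ = (0.0707) → reset → x⁺ = (0.0400), jump to mode 1
Mode 1: flow for 0.9671 to horizon, guard not reached → x = (0.0777)

1 1.1885 2->1
final: 1 0.0777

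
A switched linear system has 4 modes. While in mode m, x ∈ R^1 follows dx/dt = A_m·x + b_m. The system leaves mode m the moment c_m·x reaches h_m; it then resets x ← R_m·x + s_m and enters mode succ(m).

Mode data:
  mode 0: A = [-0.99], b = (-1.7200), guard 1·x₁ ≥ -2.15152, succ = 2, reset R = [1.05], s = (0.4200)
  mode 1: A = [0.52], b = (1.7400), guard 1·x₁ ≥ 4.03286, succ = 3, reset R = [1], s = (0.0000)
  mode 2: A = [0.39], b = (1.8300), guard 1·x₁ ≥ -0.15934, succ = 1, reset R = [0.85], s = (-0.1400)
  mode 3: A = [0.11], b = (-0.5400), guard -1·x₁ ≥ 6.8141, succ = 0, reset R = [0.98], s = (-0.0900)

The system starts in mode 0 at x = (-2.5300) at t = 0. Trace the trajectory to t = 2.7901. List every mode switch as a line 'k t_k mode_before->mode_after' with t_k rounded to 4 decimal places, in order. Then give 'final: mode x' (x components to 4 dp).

Mode 0: guard c·x = -2.1515 hit at Δt = 0.6557 (t = 0.6557), x⁻ = (-2.1515) → reset → x⁺ = (-1.8391), jump to mode 2
Mode 2: guard c·x = -0.1593 hit at Δt = 1.1870 (t = 1.8427), x⁻ = (-0.1593) → reset → x⁺ = (-0.2754), jump to mode 1
Mode 1: flow for 0.9474 to horizon, guard not reached → x = (1.6795)

1 0.6557 0->2
2 1.8427 2->1
final: 1 1.6795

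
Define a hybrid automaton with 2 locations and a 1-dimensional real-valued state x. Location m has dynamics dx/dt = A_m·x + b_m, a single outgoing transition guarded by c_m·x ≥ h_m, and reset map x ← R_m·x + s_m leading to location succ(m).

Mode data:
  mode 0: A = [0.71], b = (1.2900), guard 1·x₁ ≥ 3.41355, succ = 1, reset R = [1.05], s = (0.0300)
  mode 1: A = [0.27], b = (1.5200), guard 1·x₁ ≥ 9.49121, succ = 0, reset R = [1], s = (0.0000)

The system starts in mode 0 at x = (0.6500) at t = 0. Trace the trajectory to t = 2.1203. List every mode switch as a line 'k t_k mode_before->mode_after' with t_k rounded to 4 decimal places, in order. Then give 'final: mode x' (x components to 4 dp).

1 1.0585 0->1
final: 1 6.6832

Mode 0: guard c·x = 3.4135 hit at Δt = 1.0585 (t = 1.0585), x⁻ = (3.4135) → reset → x⁺ = (3.6142), jump to mode 1
Mode 1: flow for 1.0618 to horizon, guard not reached → x = (6.6832)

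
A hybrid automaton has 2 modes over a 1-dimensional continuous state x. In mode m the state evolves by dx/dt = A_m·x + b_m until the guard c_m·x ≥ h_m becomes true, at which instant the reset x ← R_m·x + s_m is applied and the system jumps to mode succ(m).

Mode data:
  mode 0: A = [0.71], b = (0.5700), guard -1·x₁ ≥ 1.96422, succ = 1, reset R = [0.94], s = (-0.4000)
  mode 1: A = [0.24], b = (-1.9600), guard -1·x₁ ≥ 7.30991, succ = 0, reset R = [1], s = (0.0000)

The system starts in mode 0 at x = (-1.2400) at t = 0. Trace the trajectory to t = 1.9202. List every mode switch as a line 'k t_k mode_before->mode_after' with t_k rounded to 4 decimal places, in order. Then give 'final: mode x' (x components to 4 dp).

Mode 0: guard c·x = 1.9642 hit at Δt = 1.3761 (t = 1.3761), x⁻ = (-1.9642) → reset → x⁺ = (-2.2464), jump to mode 1
Mode 1: flow for 0.5441 to horizon, guard not reached → x = (-3.6989)

1 1.3761 0->1
final: 1 -3.6989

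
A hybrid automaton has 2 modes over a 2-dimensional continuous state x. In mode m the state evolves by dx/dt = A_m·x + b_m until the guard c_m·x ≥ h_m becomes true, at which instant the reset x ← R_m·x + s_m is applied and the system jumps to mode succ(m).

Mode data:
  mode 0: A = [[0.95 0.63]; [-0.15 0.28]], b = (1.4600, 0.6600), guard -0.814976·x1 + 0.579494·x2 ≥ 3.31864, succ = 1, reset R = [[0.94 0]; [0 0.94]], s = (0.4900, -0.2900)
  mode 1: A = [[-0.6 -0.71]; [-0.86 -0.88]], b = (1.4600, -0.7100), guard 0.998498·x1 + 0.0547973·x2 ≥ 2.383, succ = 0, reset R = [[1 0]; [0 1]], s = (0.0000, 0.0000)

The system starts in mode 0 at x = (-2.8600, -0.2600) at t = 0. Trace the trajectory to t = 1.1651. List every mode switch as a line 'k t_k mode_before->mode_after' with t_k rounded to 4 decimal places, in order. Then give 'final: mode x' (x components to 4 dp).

1 0.5646 0->1
final: 1 -1.5636 0.5982

Mode 0: guard c·x = 3.3186 hit at Δt = 0.5646 (t = 0.5646), x⁻ = (-3.7869, 0.4010) → reset → x⁺ = (-3.0697, 0.0869), jump to mode 1
Mode 1: flow for 0.6005 to horizon, guard not reached → x = (-1.5636, 0.5982)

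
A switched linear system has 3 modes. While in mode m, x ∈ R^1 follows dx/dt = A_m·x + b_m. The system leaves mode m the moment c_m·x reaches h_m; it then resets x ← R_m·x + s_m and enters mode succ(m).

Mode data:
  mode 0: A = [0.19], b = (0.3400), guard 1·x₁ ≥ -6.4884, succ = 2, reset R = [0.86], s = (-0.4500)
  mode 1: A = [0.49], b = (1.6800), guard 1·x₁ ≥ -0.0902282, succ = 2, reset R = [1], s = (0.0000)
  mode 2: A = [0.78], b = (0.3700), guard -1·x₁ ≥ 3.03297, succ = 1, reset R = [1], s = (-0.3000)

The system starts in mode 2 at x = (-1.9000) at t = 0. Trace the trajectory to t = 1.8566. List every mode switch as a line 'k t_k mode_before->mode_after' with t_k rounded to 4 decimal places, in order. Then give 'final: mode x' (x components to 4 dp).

1 0.7498 2->1
final: 1 -3.2641

Mode 2: guard c·x = 3.0330 hit at Δt = 0.7498 (t = 0.7498), x⁻ = (-3.0330) → reset → x⁺ = (-3.3330), jump to mode 1
Mode 1: flow for 1.1068 to horizon, guard not reached → x = (-3.2641)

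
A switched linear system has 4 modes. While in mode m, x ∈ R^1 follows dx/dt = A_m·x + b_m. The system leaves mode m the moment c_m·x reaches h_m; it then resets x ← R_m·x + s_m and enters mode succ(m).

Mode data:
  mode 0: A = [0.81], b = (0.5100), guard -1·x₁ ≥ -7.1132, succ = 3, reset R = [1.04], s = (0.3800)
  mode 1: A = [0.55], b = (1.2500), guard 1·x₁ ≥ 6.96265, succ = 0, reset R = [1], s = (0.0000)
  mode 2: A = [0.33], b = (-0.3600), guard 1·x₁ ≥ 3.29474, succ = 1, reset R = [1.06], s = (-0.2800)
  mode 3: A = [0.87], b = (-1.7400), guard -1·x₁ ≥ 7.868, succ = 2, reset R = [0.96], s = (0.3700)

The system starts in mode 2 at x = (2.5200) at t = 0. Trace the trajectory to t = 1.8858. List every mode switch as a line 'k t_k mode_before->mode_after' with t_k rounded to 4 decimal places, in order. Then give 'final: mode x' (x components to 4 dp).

1 1.3126 2->1
final: 1 5.2453

Mode 2: guard c·x = 3.2947 hit at Δt = 1.3126 (t = 1.3126), x⁻ = (3.2947) → reset → x⁺ = (3.2124), jump to mode 1
Mode 1: flow for 0.5732 to horizon, guard not reached → x = (5.2453)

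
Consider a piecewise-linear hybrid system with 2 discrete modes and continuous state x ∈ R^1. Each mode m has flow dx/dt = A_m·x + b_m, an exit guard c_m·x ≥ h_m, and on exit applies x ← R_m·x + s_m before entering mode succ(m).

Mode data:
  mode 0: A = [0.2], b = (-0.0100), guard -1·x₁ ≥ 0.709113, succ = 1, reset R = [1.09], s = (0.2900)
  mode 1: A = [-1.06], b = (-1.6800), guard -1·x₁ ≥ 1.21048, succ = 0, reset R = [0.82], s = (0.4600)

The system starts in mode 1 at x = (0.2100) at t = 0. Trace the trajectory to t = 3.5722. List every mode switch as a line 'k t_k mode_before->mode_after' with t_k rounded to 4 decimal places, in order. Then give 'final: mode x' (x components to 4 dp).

Mode 1: guard c·x = 1.2105 hit at Δt = 1.4786 (t = 1.4786), x⁻ = (-1.2105) → reset → x⁺ = (-0.5326), jump to mode 0
Mode 0: guard c·x = 0.7091 hit at Δt = 1.3233 (t = 2.8019), x⁻ = (-0.7091) → reset → x⁺ = (-0.4829), jump to mode 1
Mode 1: flow for 0.7703 to horizon, guard not reached → x = (-1.0979)

1 1.4786 1->0
2 2.8019 0->1
final: 1 -1.0979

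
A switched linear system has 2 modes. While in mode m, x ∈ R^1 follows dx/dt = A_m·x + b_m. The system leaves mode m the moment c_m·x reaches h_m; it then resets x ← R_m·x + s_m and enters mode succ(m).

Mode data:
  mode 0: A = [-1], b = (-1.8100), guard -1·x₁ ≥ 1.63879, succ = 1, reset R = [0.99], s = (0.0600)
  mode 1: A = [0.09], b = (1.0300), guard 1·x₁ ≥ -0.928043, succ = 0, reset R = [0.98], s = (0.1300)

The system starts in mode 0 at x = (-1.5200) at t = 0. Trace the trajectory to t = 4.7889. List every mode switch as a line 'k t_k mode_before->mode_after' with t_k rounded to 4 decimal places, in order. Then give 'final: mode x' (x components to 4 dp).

1 0.5270 0->1
2 1.2183 1->0
3 3.0132 0->1
4 3.7045 1->0
final: 0 -1.4616

Mode 0: guard c·x = 1.6388 hit at Δt = 0.5270 (t = 0.5270), x⁻ = (-1.6388) → reset → x⁺ = (-1.5624), jump to mode 1
Mode 1: guard c·x = -0.9280 hit at Δt = 0.6913 (t = 1.2183), x⁻ = (-0.9280) → reset → x⁺ = (-0.7795), jump to mode 0
Mode 0: guard c·x = 1.6388 hit at Δt = 1.7949 (t = 3.0132), x⁻ = (-1.6388) → reset → x⁺ = (-1.5624), jump to mode 1
Mode 1: guard c·x = -0.9280 hit at Δt = 0.6913 (t = 3.7045), x⁻ = (-0.9280) → reset → x⁺ = (-0.7795), jump to mode 0
Mode 0: flow for 1.0844 to horizon, guard not reached → x = (-1.4616)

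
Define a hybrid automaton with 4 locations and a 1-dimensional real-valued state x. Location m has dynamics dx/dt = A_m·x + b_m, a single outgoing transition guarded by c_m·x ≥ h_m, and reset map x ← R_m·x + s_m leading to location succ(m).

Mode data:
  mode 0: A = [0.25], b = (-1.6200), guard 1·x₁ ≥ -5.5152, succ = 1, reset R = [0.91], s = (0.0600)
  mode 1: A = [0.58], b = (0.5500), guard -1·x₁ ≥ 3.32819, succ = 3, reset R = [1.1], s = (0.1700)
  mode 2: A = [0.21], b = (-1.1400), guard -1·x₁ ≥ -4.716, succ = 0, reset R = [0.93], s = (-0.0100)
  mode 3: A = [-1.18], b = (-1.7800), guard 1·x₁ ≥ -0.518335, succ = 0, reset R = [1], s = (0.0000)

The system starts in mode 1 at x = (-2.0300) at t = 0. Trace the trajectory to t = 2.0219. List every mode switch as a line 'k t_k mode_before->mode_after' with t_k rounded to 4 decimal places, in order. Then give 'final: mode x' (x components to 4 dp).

Mode 1: guard c·x = 3.3282 hit at Δt = 1.3595 (t = 1.3595), x⁻ = (-3.3282) → reset → x⁺ = (-3.4910), jump to mode 3
Mode 3: flow for 0.6624 to horizon, guard not reached → x = (-2.4158)

1 1.3595 1->3
final: 3 -2.4158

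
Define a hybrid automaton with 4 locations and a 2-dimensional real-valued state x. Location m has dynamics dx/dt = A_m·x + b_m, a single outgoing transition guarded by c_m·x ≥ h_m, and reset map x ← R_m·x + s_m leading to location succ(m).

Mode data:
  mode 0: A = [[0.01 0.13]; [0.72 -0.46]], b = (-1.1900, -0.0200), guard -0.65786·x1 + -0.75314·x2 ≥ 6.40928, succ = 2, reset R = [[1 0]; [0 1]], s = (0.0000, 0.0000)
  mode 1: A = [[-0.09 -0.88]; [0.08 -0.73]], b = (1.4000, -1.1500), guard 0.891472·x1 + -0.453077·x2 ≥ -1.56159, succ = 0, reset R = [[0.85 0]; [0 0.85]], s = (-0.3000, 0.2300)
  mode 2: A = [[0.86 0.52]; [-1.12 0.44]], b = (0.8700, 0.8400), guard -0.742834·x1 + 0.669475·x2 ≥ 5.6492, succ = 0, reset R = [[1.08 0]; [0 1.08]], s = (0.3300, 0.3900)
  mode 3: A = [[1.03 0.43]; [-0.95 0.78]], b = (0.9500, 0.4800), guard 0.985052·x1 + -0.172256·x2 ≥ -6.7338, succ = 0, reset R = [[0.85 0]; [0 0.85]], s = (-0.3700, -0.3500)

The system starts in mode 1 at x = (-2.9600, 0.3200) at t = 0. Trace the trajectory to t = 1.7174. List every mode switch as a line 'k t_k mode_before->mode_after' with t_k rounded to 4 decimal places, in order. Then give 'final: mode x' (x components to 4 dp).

Mode 1: guard c·x = -1.5616 hit at Δt = 0.5825 (t = 0.5825), x⁻ = (-1.9701, -0.4298) → reset → x⁺ = (-1.9746, -0.1353), jump to mode 0
Mode 0: flow for 1.1349 to horizon, guard not reached → x = (-3.4995, -1.8679)

1 0.5825 1->0
final: 0 -3.4995 -1.8679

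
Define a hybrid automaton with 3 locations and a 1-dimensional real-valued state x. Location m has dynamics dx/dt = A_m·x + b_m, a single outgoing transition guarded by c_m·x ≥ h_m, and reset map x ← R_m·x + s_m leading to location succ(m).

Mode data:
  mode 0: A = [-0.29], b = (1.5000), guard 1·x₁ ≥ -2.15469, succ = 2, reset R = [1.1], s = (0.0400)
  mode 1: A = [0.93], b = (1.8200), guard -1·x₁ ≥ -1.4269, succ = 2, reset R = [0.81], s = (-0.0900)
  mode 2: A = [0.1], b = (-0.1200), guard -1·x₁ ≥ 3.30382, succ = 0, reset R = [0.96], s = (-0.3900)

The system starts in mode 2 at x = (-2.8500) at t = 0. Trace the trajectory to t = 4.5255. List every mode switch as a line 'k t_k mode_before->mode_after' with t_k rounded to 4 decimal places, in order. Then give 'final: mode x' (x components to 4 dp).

Mode 2: guard c·x = 3.3038 hit at Δt = 1.0621 (t = 1.0621), x⁻ = (-3.3038) → reset → x⁺ = (-3.5617), jump to mode 0
Mode 0: guard c·x = -2.1547 hit at Δt = 0.6057 (t = 1.6678), x⁻ = (-2.1547) → reset → x⁺ = (-2.3302), jump to mode 2
Mode 2: guard c·x = 3.3038 hit at Δt = 2.4358 (t = 4.1036), x⁻ = (-3.3038) → reset → x⁺ = (-3.5617), jump to mode 0
Mode 0: flow for 0.4219 to horizon, guard not reached → x = (-2.5559)

1 1.0621 2->0
2 1.6678 0->2
3 4.1036 2->0
final: 0 -2.5559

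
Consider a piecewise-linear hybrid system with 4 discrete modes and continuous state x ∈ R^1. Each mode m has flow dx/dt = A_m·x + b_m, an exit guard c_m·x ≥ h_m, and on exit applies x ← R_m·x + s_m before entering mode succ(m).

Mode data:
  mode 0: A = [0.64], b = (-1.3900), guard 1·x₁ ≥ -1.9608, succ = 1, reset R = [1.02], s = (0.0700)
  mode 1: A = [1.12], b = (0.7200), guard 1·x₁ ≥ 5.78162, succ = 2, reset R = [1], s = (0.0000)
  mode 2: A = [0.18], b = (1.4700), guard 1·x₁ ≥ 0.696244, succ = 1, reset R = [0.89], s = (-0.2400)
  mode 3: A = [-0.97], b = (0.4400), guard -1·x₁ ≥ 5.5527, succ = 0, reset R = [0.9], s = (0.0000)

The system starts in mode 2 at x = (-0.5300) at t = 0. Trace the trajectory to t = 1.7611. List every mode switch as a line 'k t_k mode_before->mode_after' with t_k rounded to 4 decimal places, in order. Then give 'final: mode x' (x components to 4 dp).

Mode 2: guard c·x = 0.6962 hit at Δt = 0.8273 (t = 0.8273), x⁻ = (0.6962) → reset → x⁺ = (0.3797), jump to mode 1
Mode 1: flow for 0.9338 to horizon, guard not reached → x = (2.2670)

1 0.8273 2->1
final: 1 2.2670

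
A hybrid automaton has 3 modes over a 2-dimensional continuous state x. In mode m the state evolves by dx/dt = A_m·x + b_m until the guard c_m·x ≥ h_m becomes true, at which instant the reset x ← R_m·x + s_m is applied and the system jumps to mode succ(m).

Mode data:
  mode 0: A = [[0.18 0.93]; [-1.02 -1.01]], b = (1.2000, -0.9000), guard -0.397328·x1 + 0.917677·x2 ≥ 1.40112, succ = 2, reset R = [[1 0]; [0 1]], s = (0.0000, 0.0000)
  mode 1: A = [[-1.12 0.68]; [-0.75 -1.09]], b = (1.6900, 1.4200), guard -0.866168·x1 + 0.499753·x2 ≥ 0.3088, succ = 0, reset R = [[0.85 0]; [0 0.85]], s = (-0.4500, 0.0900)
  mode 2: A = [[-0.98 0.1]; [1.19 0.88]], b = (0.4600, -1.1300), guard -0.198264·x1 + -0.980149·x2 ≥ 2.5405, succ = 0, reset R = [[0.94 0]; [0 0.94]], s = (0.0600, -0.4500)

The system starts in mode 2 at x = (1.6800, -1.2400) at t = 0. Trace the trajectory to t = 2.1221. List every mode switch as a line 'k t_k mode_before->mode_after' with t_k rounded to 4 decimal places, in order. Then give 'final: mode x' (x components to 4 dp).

1 1.1302 2->0
final: 0 -0.1983 -1.7500

Mode 2: guard c·x = 2.5405 hit at Δt = 1.1302 (t = 1.1302), x⁻ = (0.7393, -2.7415) → reset → x⁺ = (0.7549, -3.0270), jump to mode 0
Mode 0: flow for 0.9919 to horizon, guard not reached → x = (-0.1983, -1.7500)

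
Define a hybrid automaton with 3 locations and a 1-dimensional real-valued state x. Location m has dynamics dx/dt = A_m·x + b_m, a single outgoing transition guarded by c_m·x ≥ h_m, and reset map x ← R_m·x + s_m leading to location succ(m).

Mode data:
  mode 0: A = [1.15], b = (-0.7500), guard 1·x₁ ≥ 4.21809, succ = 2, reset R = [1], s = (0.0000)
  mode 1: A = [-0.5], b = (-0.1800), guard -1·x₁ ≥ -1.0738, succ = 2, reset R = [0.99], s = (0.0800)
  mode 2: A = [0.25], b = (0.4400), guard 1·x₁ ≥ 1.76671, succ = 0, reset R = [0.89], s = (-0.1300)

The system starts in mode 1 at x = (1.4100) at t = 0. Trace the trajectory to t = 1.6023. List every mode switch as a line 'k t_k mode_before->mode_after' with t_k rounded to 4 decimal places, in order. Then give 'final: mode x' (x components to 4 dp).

Mode 1: guard c·x = -1.0738 hit at Δt = 0.4213 (t = 0.4213), x⁻ = (1.0738) → reset → x⁺ = (1.1431), jump to mode 2
Mode 2: guard c·x = 1.7667 hit at Δt = 0.7784 (t = 1.1997), x⁻ = (1.7667) → reset → x⁺ = (1.4424), jump to mode 0
Mode 0: flow for 0.4026 to horizon, guard not reached → x = (1.9077)

1 0.4213 1->2
2 1.1997 2->0
final: 0 1.9077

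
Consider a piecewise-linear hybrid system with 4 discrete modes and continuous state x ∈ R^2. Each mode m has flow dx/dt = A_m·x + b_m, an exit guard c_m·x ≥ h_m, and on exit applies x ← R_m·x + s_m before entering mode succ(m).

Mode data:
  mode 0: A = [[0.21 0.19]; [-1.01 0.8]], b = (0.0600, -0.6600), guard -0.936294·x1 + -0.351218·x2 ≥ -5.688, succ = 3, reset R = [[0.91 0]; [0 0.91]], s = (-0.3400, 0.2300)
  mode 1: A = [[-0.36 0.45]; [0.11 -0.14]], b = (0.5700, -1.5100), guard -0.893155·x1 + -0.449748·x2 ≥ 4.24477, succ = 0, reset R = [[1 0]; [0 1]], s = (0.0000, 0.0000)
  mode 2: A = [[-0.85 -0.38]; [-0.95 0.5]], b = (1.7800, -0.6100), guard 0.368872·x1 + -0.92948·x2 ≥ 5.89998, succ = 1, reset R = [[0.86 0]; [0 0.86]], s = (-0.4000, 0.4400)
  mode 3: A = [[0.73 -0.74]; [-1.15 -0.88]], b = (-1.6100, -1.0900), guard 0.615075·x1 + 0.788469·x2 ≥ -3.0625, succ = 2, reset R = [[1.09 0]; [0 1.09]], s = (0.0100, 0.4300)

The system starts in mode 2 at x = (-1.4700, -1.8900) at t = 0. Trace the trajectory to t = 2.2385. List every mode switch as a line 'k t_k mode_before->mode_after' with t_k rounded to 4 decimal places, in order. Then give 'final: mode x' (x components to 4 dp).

1 1.3837 2->1
final: 1 -0.1092 -4.9887

Mode 2: guard c·x = 5.9000 hit at Δt = 1.3837 (t = 1.3837), x⁻ = (2.0711, -5.5257) → reset → x⁺ = (1.3811, -4.3121), jump to mode 1
Mode 1: flow for 0.8548 to horizon, guard not reached → x = (-0.1092, -4.9887)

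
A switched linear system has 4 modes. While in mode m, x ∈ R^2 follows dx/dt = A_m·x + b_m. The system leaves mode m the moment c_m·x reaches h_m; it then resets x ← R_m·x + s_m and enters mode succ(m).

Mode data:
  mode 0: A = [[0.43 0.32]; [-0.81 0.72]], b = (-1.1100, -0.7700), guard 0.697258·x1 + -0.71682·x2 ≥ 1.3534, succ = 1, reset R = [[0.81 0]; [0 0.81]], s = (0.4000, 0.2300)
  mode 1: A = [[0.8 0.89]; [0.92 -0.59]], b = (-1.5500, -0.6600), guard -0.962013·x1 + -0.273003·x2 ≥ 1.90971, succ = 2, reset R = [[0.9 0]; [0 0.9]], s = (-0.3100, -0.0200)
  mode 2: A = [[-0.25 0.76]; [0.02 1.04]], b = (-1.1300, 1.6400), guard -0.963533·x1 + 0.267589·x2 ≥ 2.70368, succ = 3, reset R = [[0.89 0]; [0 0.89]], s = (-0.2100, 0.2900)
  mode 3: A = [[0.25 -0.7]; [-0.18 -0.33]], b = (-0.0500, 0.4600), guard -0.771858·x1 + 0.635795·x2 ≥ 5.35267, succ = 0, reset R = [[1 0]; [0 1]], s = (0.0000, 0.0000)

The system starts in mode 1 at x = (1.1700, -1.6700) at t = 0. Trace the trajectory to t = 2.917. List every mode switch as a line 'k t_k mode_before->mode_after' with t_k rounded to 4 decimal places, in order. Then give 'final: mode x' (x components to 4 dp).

1 0.9649 1->2
2 1.9127 2->3
final: 3 -3.7469 0.3548

Mode 1: guard c·x = 1.9097 hit at Δt = 0.9649 (t = 0.9649), x⁻ = (-1.5494, -1.5355) → reset → x⁺ = (-1.7044, -1.4020), jump to mode 2
Mode 2: guard c·x = 2.7037 hit at Δt = 0.9478 (t = 1.9127), x⁻ = (-3.1348, -1.1839) → reset → x⁺ = (-3.0000, -0.7637), jump to mode 3
Mode 3: flow for 1.0043 to horizon, guard not reached → x = (-3.7469, 0.3548)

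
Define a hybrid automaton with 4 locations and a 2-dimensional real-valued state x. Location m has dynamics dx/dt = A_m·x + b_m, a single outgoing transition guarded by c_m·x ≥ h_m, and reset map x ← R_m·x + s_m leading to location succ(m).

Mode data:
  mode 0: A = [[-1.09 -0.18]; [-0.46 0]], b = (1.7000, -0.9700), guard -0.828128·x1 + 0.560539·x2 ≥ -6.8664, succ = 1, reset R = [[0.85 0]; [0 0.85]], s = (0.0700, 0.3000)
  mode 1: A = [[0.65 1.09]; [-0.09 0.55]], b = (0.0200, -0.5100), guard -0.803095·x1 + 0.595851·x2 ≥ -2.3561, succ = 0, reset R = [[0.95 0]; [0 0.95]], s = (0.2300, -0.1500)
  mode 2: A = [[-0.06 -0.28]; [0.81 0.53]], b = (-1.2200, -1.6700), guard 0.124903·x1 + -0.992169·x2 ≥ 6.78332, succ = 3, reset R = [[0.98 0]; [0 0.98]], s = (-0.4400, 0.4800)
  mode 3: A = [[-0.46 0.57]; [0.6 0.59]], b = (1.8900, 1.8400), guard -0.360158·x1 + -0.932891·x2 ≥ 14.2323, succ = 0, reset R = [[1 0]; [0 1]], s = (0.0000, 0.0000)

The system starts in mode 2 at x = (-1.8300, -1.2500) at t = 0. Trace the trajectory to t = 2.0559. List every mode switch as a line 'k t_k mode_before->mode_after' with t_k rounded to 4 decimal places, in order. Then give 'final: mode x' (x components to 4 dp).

1 1.0910 2->3
final: 3 -3.8334 -11.1943

Mode 2: guard c·x = 6.7833 hit at Δt = 1.0910 (t = 1.0910), x⁻ = (-1.8466, -7.0693) → reset → x⁺ = (-2.2496, -6.4479), jump to mode 3
Mode 3: flow for 0.9649 to horizon, guard not reached → x = (-3.8334, -11.1943)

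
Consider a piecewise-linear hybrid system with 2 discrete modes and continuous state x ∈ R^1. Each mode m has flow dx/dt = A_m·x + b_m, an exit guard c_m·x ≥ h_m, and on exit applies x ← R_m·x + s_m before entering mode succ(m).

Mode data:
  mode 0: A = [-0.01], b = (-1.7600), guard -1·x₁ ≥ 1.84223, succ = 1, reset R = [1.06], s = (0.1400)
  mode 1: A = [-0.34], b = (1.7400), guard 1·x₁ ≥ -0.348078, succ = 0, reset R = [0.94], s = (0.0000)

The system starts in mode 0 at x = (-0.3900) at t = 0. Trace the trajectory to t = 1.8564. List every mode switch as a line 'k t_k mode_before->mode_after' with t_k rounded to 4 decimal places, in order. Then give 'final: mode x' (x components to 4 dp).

Mode 0: guard c·x = 1.8422 hit at Δt = 0.8304 (t = 0.8304), x⁻ = (-1.8422) → reset → x⁺ = (-1.8128), jump to mode 1
Mode 1: guard c·x = -0.3481 hit at Δt = 0.6983 (t = 1.5287), x⁻ = (-0.3481) → reset → x⁺ = (-0.3272), jump to mode 0
Mode 0: flow for 0.3277 to horizon, guard not reached → x = (-0.9019)

1 0.8304 0->1
2 1.5287 1->0
final: 0 -0.9019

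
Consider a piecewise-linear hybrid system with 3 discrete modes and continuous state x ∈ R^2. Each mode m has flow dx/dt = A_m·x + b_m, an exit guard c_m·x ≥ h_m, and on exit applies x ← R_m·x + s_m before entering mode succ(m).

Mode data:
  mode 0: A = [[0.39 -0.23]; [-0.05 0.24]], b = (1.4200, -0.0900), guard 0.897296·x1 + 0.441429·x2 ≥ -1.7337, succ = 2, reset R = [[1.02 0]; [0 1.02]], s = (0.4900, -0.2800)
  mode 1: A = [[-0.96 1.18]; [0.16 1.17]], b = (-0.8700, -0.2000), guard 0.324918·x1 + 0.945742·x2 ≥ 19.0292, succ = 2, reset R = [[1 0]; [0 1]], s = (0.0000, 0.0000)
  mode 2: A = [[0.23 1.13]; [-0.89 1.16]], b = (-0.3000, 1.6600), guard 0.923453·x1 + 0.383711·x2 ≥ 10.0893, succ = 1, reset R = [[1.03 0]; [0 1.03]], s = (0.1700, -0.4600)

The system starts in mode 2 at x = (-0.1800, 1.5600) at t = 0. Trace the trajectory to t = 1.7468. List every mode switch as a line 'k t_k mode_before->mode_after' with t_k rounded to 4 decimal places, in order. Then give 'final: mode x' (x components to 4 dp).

1 1.3662 2->1
final: 1 9.1423 12.9562

Mode 2: guard c·x = 10.0893 hit at Δt = 1.3662 (t = 1.3662), x⁻ = (7.5322, 8.1667) → reset → x⁺ = (7.9282, 7.9517), jump to mode 1
Mode 1: flow for 0.3806 to horizon, guard not reached → x = (9.1423, 12.9562)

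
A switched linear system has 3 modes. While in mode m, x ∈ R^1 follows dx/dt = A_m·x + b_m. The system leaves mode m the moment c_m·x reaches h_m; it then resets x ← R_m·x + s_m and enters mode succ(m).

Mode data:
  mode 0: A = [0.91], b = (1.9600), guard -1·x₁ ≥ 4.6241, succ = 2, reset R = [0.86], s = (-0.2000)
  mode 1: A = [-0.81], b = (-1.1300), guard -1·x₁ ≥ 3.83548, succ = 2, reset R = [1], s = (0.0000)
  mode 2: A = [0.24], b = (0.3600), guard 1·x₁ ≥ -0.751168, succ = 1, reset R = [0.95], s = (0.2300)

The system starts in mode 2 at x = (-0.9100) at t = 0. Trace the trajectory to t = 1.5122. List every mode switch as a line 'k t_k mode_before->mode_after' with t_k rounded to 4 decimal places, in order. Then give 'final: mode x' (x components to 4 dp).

1 0.9933 2->1
final: 1 -0.7964

Mode 2: guard c·x = -0.7512 hit at Δt = 0.9933 (t = 0.9933), x⁻ = (-0.7512) → reset → x⁺ = (-0.4836), jump to mode 1
Mode 1: flow for 0.5189 to horizon, guard not reached → x = (-0.7964)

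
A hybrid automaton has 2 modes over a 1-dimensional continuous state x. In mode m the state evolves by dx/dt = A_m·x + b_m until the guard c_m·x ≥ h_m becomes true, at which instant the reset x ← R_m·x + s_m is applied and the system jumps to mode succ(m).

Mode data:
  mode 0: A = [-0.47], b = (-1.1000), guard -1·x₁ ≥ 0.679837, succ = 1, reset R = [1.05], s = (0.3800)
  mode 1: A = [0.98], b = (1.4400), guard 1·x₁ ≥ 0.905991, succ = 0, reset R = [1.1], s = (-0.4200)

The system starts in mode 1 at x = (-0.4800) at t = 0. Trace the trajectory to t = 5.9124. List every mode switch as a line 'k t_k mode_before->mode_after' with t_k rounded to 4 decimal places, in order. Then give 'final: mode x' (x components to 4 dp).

Mode 1: guard c·x = 0.9060 hit at Δt = 0.8937 (t = 0.8937), x⁻ = (0.9060) → reset → x⁺ = (0.5766), jump to mode 0
Mode 0: guard c·x = 0.6798 hit at Δt = 1.1987 (t = 2.0924), x⁻ = (-0.6798) → reset → x⁺ = (-0.3338), jump to mode 1
Mode 1: guard c·x = 0.9060 hit at Δt = 0.7531 (t = 2.8455), x⁻ = (0.9060) → reset → x⁺ = (0.5766), jump to mode 0
Mode 0: guard c·x = 0.6798 hit at Δt = 1.1987 (t = 4.0442), x⁻ = (-0.6798) → reset → x⁺ = (-0.3338), jump to mode 1
Mode 1: guard c·x = 0.9060 hit at Δt = 0.7531 (t = 4.7973), x⁻ = (0.9060) → reset → x⁺ = (0.5766), jump to mode 0
Mode 0: flow for 1.1151 to horizon, guard not reached → x = (-0.6133)

1 0.8937 1->0
2 2.0924 0->1
3 2.8455 1->0
4 4.0442 0->1
5 4.7973 1->0
final: 0 -0.6133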